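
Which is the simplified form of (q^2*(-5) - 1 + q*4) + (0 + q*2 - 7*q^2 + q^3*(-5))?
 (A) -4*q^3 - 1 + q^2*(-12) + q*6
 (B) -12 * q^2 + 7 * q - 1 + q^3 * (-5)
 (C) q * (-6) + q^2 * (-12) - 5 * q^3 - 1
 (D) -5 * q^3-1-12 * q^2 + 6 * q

Adding the polynomials and combining like terms:
(q^2*(-5) - 1 + q*4) + (0 + q*2 - 7*q^2 + q^3*(-5))
= -5 * q^3-1-12 * q^2 + 6 * q
D) -5 * q^3-1-12 * q^2 + 6 * q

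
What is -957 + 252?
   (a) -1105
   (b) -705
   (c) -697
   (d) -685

-957 + 252 = -705
b) -705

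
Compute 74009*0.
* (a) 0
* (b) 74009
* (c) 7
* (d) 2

74009 * 0 = 0
a) 0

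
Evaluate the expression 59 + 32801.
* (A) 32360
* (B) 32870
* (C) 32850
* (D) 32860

59 + 32801 = 32860
D) 32860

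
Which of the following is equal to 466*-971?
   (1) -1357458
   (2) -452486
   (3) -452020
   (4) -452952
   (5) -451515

466 * -971 = -452486
2) -452486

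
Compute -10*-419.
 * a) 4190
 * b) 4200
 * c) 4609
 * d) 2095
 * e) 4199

-10 * -419 = 4190
a) 4190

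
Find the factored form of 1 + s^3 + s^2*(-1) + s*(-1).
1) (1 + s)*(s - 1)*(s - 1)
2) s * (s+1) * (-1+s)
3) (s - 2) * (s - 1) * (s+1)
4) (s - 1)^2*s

We need to factor 1 + s^3 + s^2*(-1) + s*(-1).
The factored form is (1 + s)*(s - 1)*(s - 1).
1) (1 + s)*(s - 1)*(s - 1)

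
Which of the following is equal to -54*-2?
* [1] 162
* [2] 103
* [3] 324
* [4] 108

-54 * -2 = 108
4) 108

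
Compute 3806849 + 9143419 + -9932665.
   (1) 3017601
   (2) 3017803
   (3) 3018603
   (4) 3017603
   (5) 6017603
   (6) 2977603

First: 3806849 + 9143419 = 12950268
Then: 12950268 + -9932665 = 3017603
4) 3017603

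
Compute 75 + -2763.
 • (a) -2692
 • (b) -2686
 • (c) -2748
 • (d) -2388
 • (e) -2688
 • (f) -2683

75 + -2763 = -2688
e) -2688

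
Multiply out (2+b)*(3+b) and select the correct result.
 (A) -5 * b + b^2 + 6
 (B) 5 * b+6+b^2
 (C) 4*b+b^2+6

Expanding (2+b)*(3+b):
= 5 * b+6+b^2
B) 5 * b+6+b^2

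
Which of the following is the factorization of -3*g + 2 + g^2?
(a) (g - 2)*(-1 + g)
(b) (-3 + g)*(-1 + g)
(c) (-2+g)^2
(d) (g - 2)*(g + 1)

We need to factor -3*g + 2 + g^2.
The factored form is (g - 2)*(-1 + g).
a) (g - 2)*(-1 + g)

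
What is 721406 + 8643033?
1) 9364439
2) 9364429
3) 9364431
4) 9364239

721406 + 8643033 = 9364439
1) 9364439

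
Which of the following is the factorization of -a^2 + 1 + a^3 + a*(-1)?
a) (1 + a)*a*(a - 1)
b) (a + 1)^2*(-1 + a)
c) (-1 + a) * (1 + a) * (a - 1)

We need to factor -a^2 + 1 + a^3 + a*(-1).
The factored form is (-1 + a) * (1 + a) * (a - 1).
c) (-1 + a) * (1 + a) * (a - 1)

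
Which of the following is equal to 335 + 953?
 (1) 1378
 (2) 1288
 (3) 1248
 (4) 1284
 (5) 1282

335 + 953 = 1288
2) 1288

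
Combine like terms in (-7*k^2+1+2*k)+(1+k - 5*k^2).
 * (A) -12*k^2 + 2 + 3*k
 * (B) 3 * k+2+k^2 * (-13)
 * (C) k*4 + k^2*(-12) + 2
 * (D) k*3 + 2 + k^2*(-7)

Adding the polynomials and combining like terms:
(-7*k^2 + 1 + 2*k) + (1 + k - 5*k^2)
= -12*k^2 + 2 + 3*k
A) -12*k^2 + 2 + 3*k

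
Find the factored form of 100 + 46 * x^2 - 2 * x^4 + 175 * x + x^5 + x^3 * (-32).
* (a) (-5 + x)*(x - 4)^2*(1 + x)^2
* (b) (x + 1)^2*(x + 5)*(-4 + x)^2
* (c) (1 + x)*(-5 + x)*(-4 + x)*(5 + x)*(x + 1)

We need to factor 100 + 46 * x^2 - 2 * x^4 + 175 * x + x^5 + x^3 * (-32).
The factored form is (1 + x)*(-5 + x)*(-4 + x)*(5 + x)*(x + 1).
c) (1 + x)*(-5 + x)*(-4 + x)*(5 + x)*(x + 1)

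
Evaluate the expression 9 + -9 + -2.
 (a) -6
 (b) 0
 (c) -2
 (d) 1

First: 9 + -9 = 0
Then: 0 + -2 = -2
c) -2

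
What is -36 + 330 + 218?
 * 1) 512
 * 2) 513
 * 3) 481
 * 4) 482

First: -36 + 330 = 294
Then: 294 + 218 = 512
1) 512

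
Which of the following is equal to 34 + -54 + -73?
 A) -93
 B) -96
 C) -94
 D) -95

First: 34 + -54 = -20
Then: -20 + -73 = -93
A) -93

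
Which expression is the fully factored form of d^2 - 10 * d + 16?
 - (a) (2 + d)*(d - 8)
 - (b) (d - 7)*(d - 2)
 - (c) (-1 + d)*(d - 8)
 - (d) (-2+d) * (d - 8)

We need to factor d^2 - 10 * d + 16.
The factored form is (-2+d) * (d - 8).
d) (-2+d) * (d - 8)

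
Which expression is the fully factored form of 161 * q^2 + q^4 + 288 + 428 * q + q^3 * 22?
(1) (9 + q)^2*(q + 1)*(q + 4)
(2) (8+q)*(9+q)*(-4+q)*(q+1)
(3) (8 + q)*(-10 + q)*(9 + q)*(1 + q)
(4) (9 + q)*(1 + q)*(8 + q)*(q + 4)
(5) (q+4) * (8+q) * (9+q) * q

We need to factor 161 * q^2 + q^4 + 288 + 428 * q + q^3 * 22.
The factored form is (9 + q)*(1 + q)*(8 + q)*(q + 4).
4) (9 + q)*(1 + q)*(8 + q)*(q + 4)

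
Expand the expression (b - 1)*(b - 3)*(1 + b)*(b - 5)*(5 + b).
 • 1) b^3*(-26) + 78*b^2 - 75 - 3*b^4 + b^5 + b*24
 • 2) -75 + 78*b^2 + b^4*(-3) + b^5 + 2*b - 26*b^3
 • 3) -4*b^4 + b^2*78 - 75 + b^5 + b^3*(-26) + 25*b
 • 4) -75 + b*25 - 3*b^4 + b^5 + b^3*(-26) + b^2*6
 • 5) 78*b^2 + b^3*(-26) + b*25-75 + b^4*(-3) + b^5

Expanding (b - 1)*(b - 3)*(1 + b)*(b - 5)*(5 + b):
= 78*b^2 + b^3*(-26) + b*25-75 + b^4*(-3) + b^5
5) 78*b^2 + b^3*(-26) + b*25-75 + b^4*(-3) + b^5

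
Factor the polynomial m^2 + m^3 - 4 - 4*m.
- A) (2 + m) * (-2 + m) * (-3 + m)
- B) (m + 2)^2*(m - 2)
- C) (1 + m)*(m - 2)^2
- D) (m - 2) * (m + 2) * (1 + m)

We need to factor m^2 + m^3 - 4 - 4*m.
The factored form is (m - 2) * (m + 2) * (1 + m).
D) (m - 2) * (m + 2) * (1 + m)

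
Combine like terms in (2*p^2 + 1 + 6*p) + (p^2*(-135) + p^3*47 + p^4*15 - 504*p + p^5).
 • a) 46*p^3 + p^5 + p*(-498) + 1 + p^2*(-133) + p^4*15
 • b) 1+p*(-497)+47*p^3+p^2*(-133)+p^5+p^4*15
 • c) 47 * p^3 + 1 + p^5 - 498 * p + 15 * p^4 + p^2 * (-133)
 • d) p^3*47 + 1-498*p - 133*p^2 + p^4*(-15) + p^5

Adding the polynomials and combining like terms:
(2*p^2 + 1 + 6*p) + (p^2*(-135) + p^3*47 + p^4*15 - 504*p + p^5)
= 47 * p^3 + 1 + p^5 - 498 * p + 15 * p^4 + p^2 * (-133)
c) 47 * p^3 + 1 + p^5 - 498 * p + 15 * p^4 + p^2 * (-133)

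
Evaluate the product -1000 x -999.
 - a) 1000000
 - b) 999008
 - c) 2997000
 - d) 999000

-1000 * -999 = 999000
d) 999000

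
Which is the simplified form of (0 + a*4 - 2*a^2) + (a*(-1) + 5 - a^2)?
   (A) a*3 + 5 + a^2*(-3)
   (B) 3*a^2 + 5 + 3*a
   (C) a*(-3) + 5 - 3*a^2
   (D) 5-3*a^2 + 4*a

Adding the polynomials and combining like terms:
(0 + a*4 - 2*a^2) + (a*(-1) + 5 - a^2)
= a*3 + 5 + a^2*(-3)
A) a*3 + 5 + a^2*(-3)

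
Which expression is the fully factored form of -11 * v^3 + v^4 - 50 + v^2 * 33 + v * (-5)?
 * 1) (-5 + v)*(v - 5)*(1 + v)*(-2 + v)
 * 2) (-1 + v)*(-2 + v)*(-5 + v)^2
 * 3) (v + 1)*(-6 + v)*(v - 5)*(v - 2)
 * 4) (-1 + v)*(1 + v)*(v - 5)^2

We need to factor -11 * v^3 + v^4 - 50 + v^2 * 33 + v * (-5).
The factored form is (-5 + v)*(v - 5)*(1 + v)*(-2 + v).
1) (-5 + v)*(v - 5)*(1 + v)*(-2 + v)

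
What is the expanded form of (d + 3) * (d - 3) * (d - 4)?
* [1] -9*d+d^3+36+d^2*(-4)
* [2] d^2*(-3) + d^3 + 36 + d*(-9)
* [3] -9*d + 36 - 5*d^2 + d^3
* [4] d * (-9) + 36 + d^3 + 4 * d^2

Expanding (d + 3) * (d - 3) * (d - 4):
= -9*d+d^3+36+d^2*(-4)
1) -9*d+d^3+36+d^2*(-4)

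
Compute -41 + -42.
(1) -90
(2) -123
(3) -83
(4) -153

-41 + -42 = -83
3) -83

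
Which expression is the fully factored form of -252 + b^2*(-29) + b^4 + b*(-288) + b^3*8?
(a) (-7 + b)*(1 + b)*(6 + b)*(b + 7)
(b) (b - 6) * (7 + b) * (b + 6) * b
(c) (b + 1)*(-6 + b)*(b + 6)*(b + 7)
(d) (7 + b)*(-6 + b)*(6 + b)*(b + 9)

We need to factor -252 + b^2*(-29) + b^4 + b*(-288) + b^3*8.
The factored form is (b + 1)*(-6 + b)*(b + 6)*(b + 7).
c) (b + 1)*(-6 + b)*(b + 6)*(b + 7)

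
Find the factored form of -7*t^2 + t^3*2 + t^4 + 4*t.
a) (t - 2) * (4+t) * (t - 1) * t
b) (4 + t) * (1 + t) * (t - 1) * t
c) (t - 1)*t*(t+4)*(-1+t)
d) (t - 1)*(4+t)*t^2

We need to factor -7*t^2 + t^3*2 + t^4 + 4*t.
The factored form is (t - 1)*t*(t+4)*(-1+t).
c) (t - 1)*t*(t+4)*(-1+t)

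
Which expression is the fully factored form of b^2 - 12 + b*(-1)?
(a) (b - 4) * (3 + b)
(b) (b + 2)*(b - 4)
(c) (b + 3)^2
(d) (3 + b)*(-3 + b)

We need to factor b^2 - 12 + b*(-1).
The factored form is (b - 4) * (3 + b).
a) (b - 4) * (3 + b)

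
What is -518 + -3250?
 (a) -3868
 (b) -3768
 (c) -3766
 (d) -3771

-518 + -3250 = -3768
b) -3768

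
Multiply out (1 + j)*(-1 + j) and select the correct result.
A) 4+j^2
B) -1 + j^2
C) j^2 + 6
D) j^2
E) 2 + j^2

Expanding (1 + j)*(-1 + j):
= -1 + j^2
B) -1 + j^2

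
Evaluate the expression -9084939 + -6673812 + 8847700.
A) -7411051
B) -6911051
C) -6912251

First: -9084939 + -6673812 = -15758751
Then: -15758751 + 8847700 = -6911051
B) -6911051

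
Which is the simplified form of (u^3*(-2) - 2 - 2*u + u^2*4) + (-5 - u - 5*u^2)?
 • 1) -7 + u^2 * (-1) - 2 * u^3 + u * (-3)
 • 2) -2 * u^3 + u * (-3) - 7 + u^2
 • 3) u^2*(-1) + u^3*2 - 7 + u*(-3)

Adding the polynomials and combining like terms:
(u^3*(-2) - 2 - 2*u + u^2*4) + (-5 - u - 5*u^2)
= -7 + u^2 * (-1) - 2 * u^3 + u * (-3)
1) -7 + u^2 * (-1) - 2 * u^3 + u * (-3)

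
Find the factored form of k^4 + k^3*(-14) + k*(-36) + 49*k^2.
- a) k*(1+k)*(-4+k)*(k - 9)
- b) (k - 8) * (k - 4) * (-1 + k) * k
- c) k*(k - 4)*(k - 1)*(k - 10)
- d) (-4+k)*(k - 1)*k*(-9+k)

We need to factor k^4 + k^3*(-14) + k*(-36) + 49*k^2.
The factored form is (-4+k)*(k - 1)*k*(-9+k).
d) (-4+k)*(k - 1)*k*(-9+k)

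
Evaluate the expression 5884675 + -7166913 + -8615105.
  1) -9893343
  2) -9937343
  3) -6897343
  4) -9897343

First: 5884675 + -7166913 = -1282238
Then: -1282238 + -8615105 = -9897343
4) -9897343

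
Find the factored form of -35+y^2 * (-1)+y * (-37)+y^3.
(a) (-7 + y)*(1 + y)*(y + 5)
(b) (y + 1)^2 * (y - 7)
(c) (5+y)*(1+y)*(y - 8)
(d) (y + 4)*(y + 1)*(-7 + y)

We need to factor -35+y^2 * (-1)+y * (-37)+y^3.
The factored form is (-7 + y)*(1 + y)*(y + 5).
a) (-7 + y)*(1 + y)*(y + 5)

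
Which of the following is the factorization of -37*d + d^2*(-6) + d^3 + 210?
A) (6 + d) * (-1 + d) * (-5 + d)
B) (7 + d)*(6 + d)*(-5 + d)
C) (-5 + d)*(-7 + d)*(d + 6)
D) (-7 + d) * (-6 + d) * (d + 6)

We need to factor -37*d + d^2*(-6) + d^3 + 210.
The factored form is (-5 + d)*(-7 + d)*(d + 6).
C) (-5 + d)*(-7 + d)*(d + 6)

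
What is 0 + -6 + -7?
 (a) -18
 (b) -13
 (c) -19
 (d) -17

First: 0 + -6 = -6
Then: -6 + -7 = -13
b) -13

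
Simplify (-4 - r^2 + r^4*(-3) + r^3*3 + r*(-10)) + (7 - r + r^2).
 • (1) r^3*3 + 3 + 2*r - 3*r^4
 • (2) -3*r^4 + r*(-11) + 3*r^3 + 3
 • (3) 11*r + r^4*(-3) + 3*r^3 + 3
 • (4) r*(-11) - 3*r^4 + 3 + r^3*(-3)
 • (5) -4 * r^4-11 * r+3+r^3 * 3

Adding the polynomials and combining like terms:
(-4 - r^2 + r^4*(-3) + r^3*3 + r*(-10)) + (7 - r + r^2)
= -3*r^4 + r*(-11) + 3*r^3 + 3
2) -3*r^4 + r*(-11) + 3*r^3 + 3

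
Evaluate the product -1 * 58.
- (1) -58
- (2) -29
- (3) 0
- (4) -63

-1 * 58 = -58
1) -58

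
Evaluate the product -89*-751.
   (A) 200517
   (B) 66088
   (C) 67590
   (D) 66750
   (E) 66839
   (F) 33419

-89 * -751 = 66839
E) 66839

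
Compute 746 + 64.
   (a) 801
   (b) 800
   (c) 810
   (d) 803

746 + 64 = 810
c) 810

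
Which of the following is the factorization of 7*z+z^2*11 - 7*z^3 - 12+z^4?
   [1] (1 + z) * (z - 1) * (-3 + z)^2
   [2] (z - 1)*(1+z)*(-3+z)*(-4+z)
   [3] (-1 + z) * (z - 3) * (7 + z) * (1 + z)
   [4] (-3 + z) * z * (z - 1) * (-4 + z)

We need to factor 7*z+z^2*11 - 7*z^3 - 12+z^4.
The factored form is (z - 1)*(1+z)*(-3+z)*(-4+z).
2) (z - 1)*(1+z)*(-3+z)*(-4+z)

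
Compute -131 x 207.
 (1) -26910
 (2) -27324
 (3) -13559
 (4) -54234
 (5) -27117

-131 * 207 = -27117
5) -27117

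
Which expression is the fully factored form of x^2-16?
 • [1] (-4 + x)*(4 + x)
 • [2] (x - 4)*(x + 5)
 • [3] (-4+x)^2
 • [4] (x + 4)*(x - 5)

We need to factor x^2-16.
The factored form is (-4 + x)*(4 + x).
1) (-4 + x)*(4 + x)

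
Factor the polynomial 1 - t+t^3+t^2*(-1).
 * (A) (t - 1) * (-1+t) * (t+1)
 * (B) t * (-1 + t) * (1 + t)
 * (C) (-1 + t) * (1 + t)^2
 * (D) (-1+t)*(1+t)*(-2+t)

We need to factor 1 - t+t^3+t^2*(-1).
The factored form is (t - 1) * (-1+t) * (t+1).
A) (t - 1) * (-1+t) * (t+1)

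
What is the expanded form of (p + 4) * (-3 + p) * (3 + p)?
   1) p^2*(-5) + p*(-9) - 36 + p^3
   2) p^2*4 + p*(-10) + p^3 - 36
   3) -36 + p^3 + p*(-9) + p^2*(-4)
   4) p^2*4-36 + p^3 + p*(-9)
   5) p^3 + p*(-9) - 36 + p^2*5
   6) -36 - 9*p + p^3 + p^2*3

Expanding (p + 4) * (-3 + p) * (3 + p):
= p^2*4-36 + p^3 + p*(-9)
4) p^2*4-36 + p^3 + p*(-9)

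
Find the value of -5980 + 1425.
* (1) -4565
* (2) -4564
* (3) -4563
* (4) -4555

-5980 + 1425 = -4555
4) -4555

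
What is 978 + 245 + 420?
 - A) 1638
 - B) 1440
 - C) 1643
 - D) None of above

First: 978 + 245 = 1223
Then: 1223 + 420 = 1643
C) 1643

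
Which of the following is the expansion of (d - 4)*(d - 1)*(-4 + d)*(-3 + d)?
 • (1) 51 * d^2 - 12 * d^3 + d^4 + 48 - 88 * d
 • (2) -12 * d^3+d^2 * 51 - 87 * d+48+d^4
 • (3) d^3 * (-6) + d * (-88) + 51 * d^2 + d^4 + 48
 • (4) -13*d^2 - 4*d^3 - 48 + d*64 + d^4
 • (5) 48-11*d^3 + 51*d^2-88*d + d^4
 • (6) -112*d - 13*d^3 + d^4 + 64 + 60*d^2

Expanding (d - 4)*(d - 1)*(-4 + d)*(-3 + d):
= 51 * d^2 - 12 * d^3 + d^4 + 48 - 88 * d
1) 51 * d^2 - 12 * d^3 + d^4 + 48 - 88 * d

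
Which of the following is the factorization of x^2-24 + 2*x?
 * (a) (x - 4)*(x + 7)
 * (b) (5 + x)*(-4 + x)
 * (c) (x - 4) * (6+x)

We need to factor x^2-24 + 2*x.
The factored form is (x - 4) * (6+x).
c) (x - 4) * (6+x)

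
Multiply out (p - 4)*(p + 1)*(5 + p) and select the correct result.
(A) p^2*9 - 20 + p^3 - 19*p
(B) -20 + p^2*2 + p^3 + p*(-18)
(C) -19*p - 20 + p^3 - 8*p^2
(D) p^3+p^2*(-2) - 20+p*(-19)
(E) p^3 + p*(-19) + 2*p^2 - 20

Expanding (p - 4)*(p + 1)*(5 + p):
= p^3 + p*(-19) + 2*p^2 - 20
E) p^3 + p*(-19) + 2*p^2 - 20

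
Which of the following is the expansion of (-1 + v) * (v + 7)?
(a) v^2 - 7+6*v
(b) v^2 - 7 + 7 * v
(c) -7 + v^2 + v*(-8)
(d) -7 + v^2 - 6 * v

Expanding (-1 + v) * (v + 7):
= v^2 - 7+6*v
a) v^2 - 7+6*v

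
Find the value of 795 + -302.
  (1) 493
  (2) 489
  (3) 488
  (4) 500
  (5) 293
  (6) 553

795 + -302 = 493
1) 493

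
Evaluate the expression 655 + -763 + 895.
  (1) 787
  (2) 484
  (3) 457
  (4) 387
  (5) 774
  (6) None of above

First: 655 + -763 = -108
Then: -108 + 895 = 787
1) 787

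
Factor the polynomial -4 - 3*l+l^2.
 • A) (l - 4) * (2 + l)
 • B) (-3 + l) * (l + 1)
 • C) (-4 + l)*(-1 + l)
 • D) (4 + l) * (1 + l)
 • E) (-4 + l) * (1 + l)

We need to factor -4 - 3*l+l^2.
The factored form is (-4 + l) * (1 + l).
E) (-4 + l) * (1 + l)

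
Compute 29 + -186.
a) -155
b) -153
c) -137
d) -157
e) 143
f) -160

29 + -186 = -157
d) -157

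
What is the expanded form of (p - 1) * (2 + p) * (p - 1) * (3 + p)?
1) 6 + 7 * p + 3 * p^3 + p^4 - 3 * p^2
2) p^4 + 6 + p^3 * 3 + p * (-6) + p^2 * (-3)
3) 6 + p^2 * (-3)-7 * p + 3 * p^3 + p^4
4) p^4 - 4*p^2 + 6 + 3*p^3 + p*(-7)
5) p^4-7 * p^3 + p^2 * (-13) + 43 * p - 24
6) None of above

Expanding (p - 1) * (2 + p) * (p - 1) * (3 + p):
= 6 + p^2 * (-3)-7 * p + 3 * p^3 + p^4
3) 6 + p^2 * (-3)-7 * p + 3 * p^3 + p^4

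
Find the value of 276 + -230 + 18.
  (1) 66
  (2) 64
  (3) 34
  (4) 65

First: 276 + -230 = 46
Then: 46 + 18 = 64
2) 64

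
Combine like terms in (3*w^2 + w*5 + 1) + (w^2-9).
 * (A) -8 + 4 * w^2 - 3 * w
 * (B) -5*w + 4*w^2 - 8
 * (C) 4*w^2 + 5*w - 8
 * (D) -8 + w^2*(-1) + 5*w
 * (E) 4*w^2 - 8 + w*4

Adding the polynomials and combining like terms:
(3*w^2 + w*5 + 1) + (w^2 - 9)
= 4*w^2 + 5*w - 8
C) 4*w^2 + 5*w - 8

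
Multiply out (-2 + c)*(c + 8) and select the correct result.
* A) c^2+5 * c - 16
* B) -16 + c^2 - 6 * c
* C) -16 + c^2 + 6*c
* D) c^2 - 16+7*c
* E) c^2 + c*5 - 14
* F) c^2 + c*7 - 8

Expanding (-2 + c)*(c + 8):
= -16 + c^2 + 6*c
C) -16 + c^2 + 6*c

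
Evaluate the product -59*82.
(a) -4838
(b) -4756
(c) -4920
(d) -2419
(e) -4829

-59 * 82 = -4838
a) -4838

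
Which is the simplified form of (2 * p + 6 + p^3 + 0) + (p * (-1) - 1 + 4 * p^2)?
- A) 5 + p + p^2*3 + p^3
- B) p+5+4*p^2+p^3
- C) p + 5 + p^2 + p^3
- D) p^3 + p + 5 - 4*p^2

Adding the polynomials and combining like terms:
(2*p + 6 + p^3 + 0) + (p*(-1) - 1 + 4*p^2)
= p+5+4*p^2+p^3
B) p+5+4*p^2+p^3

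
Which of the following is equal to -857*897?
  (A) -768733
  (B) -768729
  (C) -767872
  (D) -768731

-857 * 897 = -768729
B) -768729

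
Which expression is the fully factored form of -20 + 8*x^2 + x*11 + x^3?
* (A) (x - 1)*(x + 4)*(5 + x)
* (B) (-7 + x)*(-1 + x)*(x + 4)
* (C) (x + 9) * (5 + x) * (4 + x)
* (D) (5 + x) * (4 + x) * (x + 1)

We need to factor -20 + 8*x^2 + x*11 + x^3.
The factored form is (x - 1)*(x + 4)*(5 + x).
A) (x - 1)*(x + 4)*(5 + x)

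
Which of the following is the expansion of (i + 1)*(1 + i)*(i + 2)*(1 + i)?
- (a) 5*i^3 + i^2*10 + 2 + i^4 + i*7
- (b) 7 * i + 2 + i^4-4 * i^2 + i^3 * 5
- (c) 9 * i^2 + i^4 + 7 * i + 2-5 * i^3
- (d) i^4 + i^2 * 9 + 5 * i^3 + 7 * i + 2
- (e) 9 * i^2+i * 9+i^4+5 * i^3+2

Expanding (i + 1)*(1 + i)*(i + 2)*(1 + i):
= i^4 + i^2 * 9 + 5 * i^3 + 7 * i + 2
d) i^4 + i^2 * 9 + 5 * i^3 + 7 * i + 2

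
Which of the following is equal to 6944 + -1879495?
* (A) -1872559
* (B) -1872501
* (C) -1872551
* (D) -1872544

6944 + -1879495 = -1872551
C) -1872551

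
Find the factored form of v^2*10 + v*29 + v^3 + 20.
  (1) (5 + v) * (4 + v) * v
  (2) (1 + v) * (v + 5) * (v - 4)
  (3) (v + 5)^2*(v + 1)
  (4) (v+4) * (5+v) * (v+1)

We need to factor v^2*10 + v*29 + v^3 + 20.
The factored form is (v+4) * (5+v) * (v+1).
4) (v+4) * (5+v) * (v+1)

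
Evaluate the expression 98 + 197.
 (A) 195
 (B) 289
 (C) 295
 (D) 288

98 + 197 = 295
C) 295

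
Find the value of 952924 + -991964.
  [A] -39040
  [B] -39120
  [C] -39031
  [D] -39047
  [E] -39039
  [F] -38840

952924 + -991964 = -39040
A) -39040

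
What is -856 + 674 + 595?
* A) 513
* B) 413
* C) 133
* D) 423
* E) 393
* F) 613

First: -856 + 674 = -182
Then: -182 + 595 = 413
B) 413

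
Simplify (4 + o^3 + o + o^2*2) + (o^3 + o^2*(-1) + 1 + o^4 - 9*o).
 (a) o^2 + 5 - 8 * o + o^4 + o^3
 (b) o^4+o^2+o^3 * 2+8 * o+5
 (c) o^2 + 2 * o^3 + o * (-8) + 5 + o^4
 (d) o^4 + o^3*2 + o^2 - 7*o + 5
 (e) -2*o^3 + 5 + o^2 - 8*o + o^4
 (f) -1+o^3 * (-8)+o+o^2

Adding the polynomials and combining like terms:
(4 + o^3 + o + o^2*2) + (o^3 + o^2*(-1) + 1 + o^4 - 9*o)
= o^2 + 2 * o^3 + o * (-8) + 5 + o^4
c) o^2 + 2 * o^3 + o * (-8) + 5 + o^4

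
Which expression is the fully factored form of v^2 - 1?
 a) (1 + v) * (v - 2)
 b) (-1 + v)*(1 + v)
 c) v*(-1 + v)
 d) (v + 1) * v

We need to factor v^2 - 1.
The factored form is (-1 + v)*(1 + v).
b) (-1 + v)*(1 + v)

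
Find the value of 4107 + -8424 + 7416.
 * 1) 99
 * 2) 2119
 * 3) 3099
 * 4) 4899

First: 4107 + -8424 = -4317
Then: -4317 + 7416 = 3099
3) 3099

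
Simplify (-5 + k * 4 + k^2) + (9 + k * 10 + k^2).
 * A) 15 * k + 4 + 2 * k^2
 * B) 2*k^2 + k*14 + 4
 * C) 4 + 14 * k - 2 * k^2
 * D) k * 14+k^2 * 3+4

Adding the polynomials and combining like terms:
(-5 + k*4 + k^2) + (9 + k*10 + k^2)
= 2*k^2 + k*14 + 4
B) 2*k^2 + k*14 + 4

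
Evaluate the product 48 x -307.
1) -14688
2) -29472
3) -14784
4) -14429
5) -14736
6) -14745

48 * -307 = -14736
5) -14736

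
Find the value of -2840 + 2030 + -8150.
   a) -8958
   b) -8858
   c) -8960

First: -2840 + 2030 = -810
Then: -810 + -8150 = -8960
c) -8960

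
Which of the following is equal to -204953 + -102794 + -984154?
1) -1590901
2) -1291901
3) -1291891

First: -204953 + -102794 = -307747
Then: -307747 + -984154 = -1291901
2) -1291901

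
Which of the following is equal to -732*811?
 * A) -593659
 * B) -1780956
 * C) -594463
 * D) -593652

-732 * 811 = -593652
D) -593652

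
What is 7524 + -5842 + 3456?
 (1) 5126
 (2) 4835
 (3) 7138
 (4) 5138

First: 7524 + -5842 = 1682
Then: 1682 + 3456 = 5138
4) 5138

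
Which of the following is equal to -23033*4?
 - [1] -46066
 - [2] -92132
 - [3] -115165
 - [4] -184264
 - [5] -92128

-23033 * 4 = -92132
2) -92132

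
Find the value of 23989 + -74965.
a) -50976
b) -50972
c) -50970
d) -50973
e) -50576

23989 + -74965 = -50976
a) -50976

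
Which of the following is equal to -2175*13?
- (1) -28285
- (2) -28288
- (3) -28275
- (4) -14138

-2175 * 13 = -28275
3) -28275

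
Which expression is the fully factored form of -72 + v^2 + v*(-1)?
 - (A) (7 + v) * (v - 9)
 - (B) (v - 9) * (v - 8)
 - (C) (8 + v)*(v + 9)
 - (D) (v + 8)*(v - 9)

We need to factor -72 + v^2 + v*(-1).
The factored form is (v + 8)*(v - 9).
D) (v + 8)*(v - 9)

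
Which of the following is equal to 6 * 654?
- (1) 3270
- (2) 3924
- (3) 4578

6 * 654 = 3924
2) 3924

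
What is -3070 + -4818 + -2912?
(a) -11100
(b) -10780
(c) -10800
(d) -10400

First: -3070 + -4818 = -7888
Then: -7888 + -2912 = -10800
c) -10800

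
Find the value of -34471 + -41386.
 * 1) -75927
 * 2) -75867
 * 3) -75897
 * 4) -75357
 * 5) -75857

-34471 + -41386 = -75857
5) -75857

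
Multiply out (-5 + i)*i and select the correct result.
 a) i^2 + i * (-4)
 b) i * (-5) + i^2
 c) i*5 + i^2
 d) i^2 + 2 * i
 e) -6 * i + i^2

Expanding (-5 + i)*i:
= i * (-5) + i^2
b) i * (-5) + i^2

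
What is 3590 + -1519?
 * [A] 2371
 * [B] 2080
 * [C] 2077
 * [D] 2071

3590 + -1519 = 2071
D) 2071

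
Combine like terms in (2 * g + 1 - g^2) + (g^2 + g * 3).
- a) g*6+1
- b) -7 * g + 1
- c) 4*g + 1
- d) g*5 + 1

Adding the polynomials and combining like terms:
(2*g + 1 - g^2) + (g^2 + g*3)
= g*5 + 1
d) g*5 + 1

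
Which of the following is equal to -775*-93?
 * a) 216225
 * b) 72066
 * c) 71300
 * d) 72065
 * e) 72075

-775 * -93 = 72075
e) 72075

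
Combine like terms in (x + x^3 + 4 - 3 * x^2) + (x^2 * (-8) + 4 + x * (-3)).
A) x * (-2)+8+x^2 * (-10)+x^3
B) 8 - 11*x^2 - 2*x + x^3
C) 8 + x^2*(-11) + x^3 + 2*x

Adding the polynomials and combining like terms:
(x + x^3 + 4 - 3*x^2) + (x^2*(-8) + 4 + x*(-3))
= 8 - 11*x^2 - 2*x + x^3
B) 8 - 11*x^2 - 2*x + x^3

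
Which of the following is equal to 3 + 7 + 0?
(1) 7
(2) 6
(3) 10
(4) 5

First: 3 + 7 = 10
Then: 10 + 0 = 10
3) 10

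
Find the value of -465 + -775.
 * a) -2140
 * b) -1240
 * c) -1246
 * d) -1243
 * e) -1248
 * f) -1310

-465 + -775 = -1240
b) -1240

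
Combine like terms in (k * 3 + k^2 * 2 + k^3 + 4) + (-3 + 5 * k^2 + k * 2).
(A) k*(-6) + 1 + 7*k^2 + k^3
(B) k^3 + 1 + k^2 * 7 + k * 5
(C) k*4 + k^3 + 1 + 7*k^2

Adding the polynomials and combining like terms:
(k*3 + k^2*2 + k^3 + 4) + (-3 + 5*k^2 + k*2)
= k^3 + 1 + k^2 * 7 + k * 5
B) k^3 + 1 + k^2 * 7 + k * 5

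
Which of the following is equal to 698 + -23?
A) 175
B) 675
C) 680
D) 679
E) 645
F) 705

698 + -23 = 675
B) 675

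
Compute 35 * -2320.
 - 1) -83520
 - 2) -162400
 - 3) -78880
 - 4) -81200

35 * -2320 = -81200
4) -81200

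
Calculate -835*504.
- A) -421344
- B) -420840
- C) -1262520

-835 * 504 = -420840
B) -420840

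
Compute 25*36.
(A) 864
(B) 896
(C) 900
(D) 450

25 * 36 = 900
C) 900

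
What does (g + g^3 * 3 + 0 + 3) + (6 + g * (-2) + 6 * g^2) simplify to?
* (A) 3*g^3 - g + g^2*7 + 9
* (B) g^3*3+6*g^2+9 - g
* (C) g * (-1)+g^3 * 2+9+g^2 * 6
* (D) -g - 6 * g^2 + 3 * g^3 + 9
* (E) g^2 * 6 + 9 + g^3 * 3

Adding the polynomials and combining like terms:
(g + g^3*3 + 0 + 3) + (6 + g*(-2) + 6*g^2)
= g^3*3+6*g^2+9 - g
B) g^3*3+6*g^2+9 - g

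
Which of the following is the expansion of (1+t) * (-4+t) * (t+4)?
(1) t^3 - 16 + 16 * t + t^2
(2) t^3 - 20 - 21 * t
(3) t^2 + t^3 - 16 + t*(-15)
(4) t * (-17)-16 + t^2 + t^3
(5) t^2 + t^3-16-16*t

Expanding (1+t) * (-4+t) * (t+4):
= t^2 + t^3-16-16*t
5) t^2 + t^3-16-16*t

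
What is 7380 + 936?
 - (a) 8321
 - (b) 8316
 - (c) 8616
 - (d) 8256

7380 + 936 = 8316
b) 8316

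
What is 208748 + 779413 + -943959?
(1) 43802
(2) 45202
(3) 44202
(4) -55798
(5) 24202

First: 208748 + 779413 = 988161
Then: 988161 + -943959 = 44202
3) 44202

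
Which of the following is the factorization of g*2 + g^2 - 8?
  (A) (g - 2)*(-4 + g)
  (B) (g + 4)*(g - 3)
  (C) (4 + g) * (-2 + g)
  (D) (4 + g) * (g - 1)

We need to factor g*2 + g^2 - 8.
The factored form is (4 + g) * (-2 + g).
C) (4 + g) * (-2 + g)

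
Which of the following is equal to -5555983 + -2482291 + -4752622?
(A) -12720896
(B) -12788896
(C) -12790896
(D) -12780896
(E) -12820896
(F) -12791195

First: -5555983 + -2482291 = -8038274
Then: -8038274 + -4752622 = -12790896
C) -12790896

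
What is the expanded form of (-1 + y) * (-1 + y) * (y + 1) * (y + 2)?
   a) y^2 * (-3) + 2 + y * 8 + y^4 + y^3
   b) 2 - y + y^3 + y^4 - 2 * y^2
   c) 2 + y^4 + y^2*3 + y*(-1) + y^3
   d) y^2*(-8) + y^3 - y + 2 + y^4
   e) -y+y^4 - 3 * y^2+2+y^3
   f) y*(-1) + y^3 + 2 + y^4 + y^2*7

Expanding (-1 + y) * (-1 + y) * (y + 1) * (y + 2):
= -y+y^4 - 3 * y^2+2+y^3
e) -y+y^4 - 3 * y^2+2+y^3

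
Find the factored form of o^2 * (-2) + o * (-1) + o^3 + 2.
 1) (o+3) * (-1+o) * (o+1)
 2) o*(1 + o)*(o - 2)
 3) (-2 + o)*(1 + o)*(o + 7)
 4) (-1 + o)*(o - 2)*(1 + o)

We need to factor o^2 * (-2) + o * (-1) + o^3 + 2.
The factored form is (-1 + o)*(o - 2)*(1 + o).
4) (-1 + o)*(o - 2)*(1 + o)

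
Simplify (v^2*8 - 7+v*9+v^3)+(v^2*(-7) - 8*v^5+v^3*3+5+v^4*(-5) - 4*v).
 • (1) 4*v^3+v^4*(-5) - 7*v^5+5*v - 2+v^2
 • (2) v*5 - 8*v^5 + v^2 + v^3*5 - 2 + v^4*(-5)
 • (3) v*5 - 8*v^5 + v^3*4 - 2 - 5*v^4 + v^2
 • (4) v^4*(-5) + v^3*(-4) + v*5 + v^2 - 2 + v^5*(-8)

Adding the polynomials and combining like terms:
(v^2*8 - 7 + v*9 + v^3) + (v^2*(-7) - 8*v^5 + v^3*3 + 5 + v^4*(-5) - 4*v)
= v*5 - 8*v^5 + v^3*4 - 2 - 5*v^4 + v^2
3) v*5 - 8*v^5 + v^3*4 - 2 - 5*v^4 + v^2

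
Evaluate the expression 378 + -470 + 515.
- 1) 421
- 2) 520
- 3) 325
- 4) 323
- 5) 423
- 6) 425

First: 378 + -470 = -92
Then: -92 + 515 = 423
5) 423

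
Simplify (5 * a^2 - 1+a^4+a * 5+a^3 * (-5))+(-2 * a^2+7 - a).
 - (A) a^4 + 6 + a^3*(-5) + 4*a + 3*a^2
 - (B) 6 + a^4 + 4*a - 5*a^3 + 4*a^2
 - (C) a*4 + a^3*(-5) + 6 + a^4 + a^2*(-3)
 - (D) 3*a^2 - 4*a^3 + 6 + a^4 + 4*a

Adding the polynomials and combining like terms:
(5*a^2 - 1 + a^4 + a*5 + a^3*(-5)) + (-2*a^2 + 7 - a)
= a^4 + 6 + a^3*(-5) + 4*a + 3*a^2
A) a^4 + 6 + a^3*(-5) + 4*a + 3*a^2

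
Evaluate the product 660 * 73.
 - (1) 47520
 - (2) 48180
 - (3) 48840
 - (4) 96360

660 * 73 = 48180
2) 48180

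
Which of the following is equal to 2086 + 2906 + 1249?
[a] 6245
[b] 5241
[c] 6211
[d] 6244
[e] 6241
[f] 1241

First: 2086 + 2906 = 4992
Then: 4992 + 1249 = 6241
e) 6241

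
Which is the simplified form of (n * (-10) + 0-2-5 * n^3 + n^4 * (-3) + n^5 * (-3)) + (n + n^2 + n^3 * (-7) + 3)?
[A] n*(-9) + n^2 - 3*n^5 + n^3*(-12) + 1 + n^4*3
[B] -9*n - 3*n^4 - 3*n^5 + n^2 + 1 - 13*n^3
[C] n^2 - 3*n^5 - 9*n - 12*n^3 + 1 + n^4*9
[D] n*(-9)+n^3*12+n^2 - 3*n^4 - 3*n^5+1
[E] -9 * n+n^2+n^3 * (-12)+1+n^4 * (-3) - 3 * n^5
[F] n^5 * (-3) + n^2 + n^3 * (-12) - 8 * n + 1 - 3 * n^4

Adding the polynomials and combining like terms:
(n*(-10) + 0 - 2 - 5*n^3 + n^4*(-3) + n^5*(-3)) + (n + n^2 + n^3*(-7) + 3)
= -9 * n+n^2+n^3 * (-12)+1+n^4 * (-3) - 3 * n^5
E) -9 * n+n^2+n^3 * (-12)+1+n^4 * (-3) - 3 * n^5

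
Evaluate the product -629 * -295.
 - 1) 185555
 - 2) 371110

-629 * -295 = 185555
1) 185555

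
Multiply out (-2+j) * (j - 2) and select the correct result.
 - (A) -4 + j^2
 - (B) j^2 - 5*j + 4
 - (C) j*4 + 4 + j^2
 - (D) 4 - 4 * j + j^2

Expanding (-2+j) * (j - 2):
= 4 - 4 * j + j^2
D) 4 - 4 * j + j^2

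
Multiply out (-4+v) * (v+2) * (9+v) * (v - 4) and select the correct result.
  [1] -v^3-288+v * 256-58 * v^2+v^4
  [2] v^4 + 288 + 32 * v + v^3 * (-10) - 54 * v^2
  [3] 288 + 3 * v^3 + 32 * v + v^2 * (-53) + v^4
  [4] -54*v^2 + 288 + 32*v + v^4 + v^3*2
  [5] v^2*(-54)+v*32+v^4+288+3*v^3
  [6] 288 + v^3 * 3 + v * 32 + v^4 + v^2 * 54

Expanding (-4+v) * (v+2) * (9+v) * (v - 4):
= v^2*(-54)+v*32+v^4+288+3*v^3
5) v^2*(-54)+v*32+v^4+288+3*v^3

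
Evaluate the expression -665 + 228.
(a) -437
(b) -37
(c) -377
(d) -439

-665 + 228 = -437
a) -437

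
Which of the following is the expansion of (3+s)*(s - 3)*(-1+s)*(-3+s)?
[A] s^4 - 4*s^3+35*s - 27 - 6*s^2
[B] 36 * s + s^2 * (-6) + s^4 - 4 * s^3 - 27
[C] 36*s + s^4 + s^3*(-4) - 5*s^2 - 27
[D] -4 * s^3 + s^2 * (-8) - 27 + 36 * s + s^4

Expanding (3+s)*(s - 3)*(-1+s)*(-3+s):
= 36 * s + s^2 * (-6) + s^4 - 4 * s^3 - 27
B) 36 * s + s^2 * (-6) + s^4 - 4 * s^3 - 27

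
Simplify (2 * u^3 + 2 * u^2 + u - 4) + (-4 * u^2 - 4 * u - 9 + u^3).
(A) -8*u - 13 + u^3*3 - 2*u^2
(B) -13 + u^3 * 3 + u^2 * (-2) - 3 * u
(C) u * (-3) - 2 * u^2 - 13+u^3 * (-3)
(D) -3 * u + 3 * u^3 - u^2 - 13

Adding the polynomials and combining like terms:
(2*u^3 + 2*u^2 + u - 4) + (-4*u^2 - 4*u - 9 + u^3)
= -13 + u^3 * 3 + u^2 * (-2) - 3 * u
B) -13 + u^3 * 3 + u^2 * (-2) - 3 * u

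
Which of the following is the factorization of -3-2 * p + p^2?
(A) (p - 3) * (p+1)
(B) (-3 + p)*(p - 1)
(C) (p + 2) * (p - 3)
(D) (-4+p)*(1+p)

We need to factor -3-2 * p + p^2.
The factored form is (p - 3) * (p+1).
A) (p - 3) * (p+1)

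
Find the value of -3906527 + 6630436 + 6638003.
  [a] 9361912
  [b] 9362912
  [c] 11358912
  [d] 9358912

First: -3906527 + 6630436 = 2723909
Then: 2723909 + 6638003 = 9361912
a) 9361912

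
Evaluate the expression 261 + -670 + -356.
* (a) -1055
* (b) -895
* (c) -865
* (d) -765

First: 261 + -670 = -409
Then: -409 + -356 = -765
d) -765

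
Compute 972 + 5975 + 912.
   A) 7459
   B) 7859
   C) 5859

First: 972 + 5975 = 6947
Then: 6947 + 912 = 7859
B) 7859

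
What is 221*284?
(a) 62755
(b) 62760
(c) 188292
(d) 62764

221 * 284 = 62764
d) 62764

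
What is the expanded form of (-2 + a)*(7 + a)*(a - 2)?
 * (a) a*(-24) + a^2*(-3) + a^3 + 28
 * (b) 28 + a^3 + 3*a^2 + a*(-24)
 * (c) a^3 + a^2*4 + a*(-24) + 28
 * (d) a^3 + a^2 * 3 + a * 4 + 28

Expanding (-2 + a)*(7 + a)*(a - 2):
= 28 + a^3 + 3*a^2 + a*(-24)
b) 28 + a^3 + 3*a^2 + a*(-24)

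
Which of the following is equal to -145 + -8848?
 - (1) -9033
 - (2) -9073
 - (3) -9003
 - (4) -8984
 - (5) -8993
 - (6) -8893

-145 + -8848 = -8993
5) -8993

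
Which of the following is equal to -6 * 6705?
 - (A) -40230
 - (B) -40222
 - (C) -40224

-6 * 6705 = -40230
A) -40230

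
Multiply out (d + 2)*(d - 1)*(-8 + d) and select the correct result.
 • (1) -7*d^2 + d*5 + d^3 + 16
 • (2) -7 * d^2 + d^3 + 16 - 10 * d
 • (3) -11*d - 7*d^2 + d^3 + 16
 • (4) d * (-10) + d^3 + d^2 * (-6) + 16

Expanding (d + 2)*(d - 1)*(-8 + d):
= -7 * d^2 + d^3 + 16 - 10 * d
2) -7 * d^2 + d^3 + 16 - 10 * d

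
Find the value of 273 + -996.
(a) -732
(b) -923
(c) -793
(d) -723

273 + -996 = -723
d) -723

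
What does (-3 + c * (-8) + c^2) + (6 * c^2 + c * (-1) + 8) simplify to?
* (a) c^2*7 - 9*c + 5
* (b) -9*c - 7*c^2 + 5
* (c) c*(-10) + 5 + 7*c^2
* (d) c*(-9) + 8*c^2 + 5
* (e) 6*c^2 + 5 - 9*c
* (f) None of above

Adding the polynomials and combining like terms:
(-3 + c*(-8) + c^2) + (6*c^2 + c*(-1) + 8)
= c^2*7 - 9*c + 5
a) c^2*7 - 9*c + 5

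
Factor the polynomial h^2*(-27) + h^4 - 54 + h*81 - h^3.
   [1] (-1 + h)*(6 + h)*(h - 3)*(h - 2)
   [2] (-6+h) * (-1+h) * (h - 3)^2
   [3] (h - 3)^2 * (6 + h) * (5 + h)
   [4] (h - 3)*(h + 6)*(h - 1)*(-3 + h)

We need to factor h^2*(-27) + h^4 - 54 + h*81 - h^3.
The factored form is (h - 3)*(h + 6)*(h - 1)*(-3 + h).
4) (h - 3)*(h + 6)*(h - 1)*(-3 + h)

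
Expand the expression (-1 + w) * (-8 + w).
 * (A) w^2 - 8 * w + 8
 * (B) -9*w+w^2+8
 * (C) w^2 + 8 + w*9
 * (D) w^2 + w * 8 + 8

Expanding (-1 + w) * (-8 + w):
= -9*w+w^2+8
B) -9*w+w^2+8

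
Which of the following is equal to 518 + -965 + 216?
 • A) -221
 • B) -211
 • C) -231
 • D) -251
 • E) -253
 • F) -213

First: 518 + -965 = -447
Then: -447 + 216 = -231
C) -231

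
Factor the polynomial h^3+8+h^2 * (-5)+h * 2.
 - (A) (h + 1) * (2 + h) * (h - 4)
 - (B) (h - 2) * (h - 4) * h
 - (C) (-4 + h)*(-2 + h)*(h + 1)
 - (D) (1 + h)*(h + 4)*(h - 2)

We need to factor h^3+8+h^2 * (-5)+h * 2.
The factored form is (-4 + h)*(-2 + h)*(h + 1).
C) (-4 + h)*(-2 + h)*(h + 1)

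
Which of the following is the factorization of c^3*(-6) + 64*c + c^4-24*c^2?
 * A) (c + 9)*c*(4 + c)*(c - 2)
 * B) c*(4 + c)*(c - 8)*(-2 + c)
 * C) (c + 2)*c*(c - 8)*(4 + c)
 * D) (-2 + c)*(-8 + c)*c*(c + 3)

We need to factor c^3*(-6) + 64*c + c^4-24*c^2.
The factored form is c*(4 + c)*(c - 8)*(-2 + c).
B) c*(4 + c)*(c - 8)*(-2 + c)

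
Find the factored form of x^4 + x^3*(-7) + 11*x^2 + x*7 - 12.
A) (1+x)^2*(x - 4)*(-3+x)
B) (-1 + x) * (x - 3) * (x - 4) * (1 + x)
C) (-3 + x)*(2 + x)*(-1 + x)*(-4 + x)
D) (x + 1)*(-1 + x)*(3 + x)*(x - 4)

We need to factor x^4 + x^3*(-7) + 11*x^2 + x*7 - 12.
The factored form is (-1 + x) * (x - 3) * (x - 4) * (1 + x).
B) (-1 + x) * (x - 3) * (x - 4) * (1 + x)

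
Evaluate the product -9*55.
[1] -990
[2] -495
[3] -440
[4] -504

-9 * 55 = -495
2) -495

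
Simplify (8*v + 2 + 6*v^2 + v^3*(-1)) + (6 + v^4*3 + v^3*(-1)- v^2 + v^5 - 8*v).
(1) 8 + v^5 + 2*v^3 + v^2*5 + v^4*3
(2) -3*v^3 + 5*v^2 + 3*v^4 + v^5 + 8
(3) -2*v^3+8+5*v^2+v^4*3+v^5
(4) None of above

Adding the polynomials and combining like terms:
(8*v + 2 + 6*v^2 + v^3*(-1)) + (6 + v^4*3 + v^3*(-1) - v^2 + v^5 - 8*v)
= -2*v^3+8+5*v^2+v^4*3+v^5
3) -2*v^3+8+5*v^2+v^4*3+v^5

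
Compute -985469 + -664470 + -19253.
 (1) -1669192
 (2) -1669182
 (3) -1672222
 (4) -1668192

First: -985469 + -664470 = -1649939
Then: -1649939 + -19253 = -1669192
1) -1669192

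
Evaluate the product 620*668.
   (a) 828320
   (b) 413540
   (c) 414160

620 * 668 = 414160
c) 414160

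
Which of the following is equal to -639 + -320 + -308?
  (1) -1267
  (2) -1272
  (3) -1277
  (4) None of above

First: -639 + -320 = -959
Then: -959 + -308 = -1267
1) -1267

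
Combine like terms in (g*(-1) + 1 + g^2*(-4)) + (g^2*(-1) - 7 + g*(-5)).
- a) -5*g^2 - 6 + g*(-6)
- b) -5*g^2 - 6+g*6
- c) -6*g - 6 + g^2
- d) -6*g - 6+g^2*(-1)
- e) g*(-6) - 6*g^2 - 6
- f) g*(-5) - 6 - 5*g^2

Adding the polynomials and combining like terms:
(g*(-1) + 1 + g^2*(-4)) + (g^2*(-1) - 7 + g*(-5))
= -5*g^2 - 6 + g*(-6)
a) -5*g^2 - 6 + g*(-6)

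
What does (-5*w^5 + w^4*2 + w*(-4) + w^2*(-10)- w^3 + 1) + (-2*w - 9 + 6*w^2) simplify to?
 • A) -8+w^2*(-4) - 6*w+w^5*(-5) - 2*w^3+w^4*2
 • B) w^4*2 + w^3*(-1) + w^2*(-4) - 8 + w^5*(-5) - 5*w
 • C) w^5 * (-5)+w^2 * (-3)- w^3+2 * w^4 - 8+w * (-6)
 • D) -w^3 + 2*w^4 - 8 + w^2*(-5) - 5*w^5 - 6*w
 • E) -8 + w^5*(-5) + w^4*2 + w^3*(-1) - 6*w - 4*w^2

Adding the polynomials and combining like terms:
(-5*w^5 + w^4*2 + w*(-4) + w^2*(-10) - w^3 + 1) + (-2*w - 9 + 6*w^2)
= -8 + w^5*(-5) + w^4*2 + w^3*(-1) - 6*w - 4*w^2
E) -8 + w^5*(-5) + w^4*2 + w^3*(-1) - 6*w - 4*w^2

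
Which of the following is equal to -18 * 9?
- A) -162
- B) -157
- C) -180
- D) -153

-18 * 9 = -162
A) -162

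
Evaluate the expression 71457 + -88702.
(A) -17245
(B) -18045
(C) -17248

71457 + -88702 = -17245
A) -17245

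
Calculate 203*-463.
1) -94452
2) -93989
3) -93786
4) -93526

203 * -463 = -93989
2) -93989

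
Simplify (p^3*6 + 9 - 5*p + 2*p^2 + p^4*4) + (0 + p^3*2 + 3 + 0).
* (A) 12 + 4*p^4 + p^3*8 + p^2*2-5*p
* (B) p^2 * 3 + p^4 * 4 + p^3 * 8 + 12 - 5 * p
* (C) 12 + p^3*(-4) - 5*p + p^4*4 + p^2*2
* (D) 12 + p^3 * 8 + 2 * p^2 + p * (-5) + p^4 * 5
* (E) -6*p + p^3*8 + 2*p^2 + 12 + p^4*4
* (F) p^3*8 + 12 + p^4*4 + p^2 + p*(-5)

Adding the polynomials and combining like terms:
(p^3*6 + 9 - 5*p + 2*p^2 + p^4*4) + (0 + p^3*2 + 3 + 0)
= 12 + 4*p^4 + p^3*8 + p^2*2-5*p
A) 12 + 4*p^4 + p^3*8 + p^2*2-5*p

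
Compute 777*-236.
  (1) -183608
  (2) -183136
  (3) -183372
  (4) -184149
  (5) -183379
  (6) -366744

777 * -236 = -183372
3) -183372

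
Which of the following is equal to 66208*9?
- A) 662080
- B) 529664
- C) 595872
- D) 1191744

66208 * 9 = 595872
C) 595872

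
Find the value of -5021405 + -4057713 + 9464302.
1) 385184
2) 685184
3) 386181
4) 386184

First: -5021405 + -4057713 = -9079118
Then: -9079118 + 9464302 = 385184
1) 385184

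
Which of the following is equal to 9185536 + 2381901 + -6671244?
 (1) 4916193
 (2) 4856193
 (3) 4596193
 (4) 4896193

First: 9185536 + 2381901 = 11567437
Then: 11567437 + -6671244 = 4896193
4) 4896193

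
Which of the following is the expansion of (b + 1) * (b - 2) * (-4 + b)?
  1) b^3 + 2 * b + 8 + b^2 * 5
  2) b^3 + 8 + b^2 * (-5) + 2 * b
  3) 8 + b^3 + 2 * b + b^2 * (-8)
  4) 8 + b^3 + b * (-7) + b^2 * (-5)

Expanding (b + 1) * (b - 2) * (-4 + b):
= b^3 + 8 + b^2 * (-5) + 2 * b
2) b^3 + 8 + b^2 * (-5) + 2 * b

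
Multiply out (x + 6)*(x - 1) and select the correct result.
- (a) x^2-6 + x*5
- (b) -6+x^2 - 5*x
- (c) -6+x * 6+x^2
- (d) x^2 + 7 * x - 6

Expanding (x + 6)*(x - 1):
= x^2-6 + x*5
a) x^2-6 + x*5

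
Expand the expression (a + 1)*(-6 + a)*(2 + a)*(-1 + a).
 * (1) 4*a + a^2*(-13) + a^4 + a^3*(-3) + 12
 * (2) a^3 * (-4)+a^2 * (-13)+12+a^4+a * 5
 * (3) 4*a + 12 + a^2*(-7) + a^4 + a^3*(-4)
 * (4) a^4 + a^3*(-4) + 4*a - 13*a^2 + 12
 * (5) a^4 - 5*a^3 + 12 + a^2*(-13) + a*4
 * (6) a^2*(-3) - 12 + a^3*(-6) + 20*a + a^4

Expanding (a + 1)*(-6 + a)*(2 + a)*(-1 + a):
= a^4 + a^3*(-4) + 4*a - 13*a^2 + 12
4) a^4 + a^3*(-4) + 4*a - 13*a^2 + 12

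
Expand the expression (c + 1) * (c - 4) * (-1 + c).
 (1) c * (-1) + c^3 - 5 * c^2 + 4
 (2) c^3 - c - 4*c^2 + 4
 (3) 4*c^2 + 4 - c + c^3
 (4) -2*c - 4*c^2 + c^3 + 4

Expanding (c + 1) * (c - 4) * (-1 + c):
= c^3 - c - 4*c^2 + 4
2) c^3 - c - 4*c^2 + 4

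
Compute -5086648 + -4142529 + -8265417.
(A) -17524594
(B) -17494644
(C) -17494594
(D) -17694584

First: -5086648 + -4142529 = -9229177
Then: -9229177 + -8265417 = -17494594
C) -17494594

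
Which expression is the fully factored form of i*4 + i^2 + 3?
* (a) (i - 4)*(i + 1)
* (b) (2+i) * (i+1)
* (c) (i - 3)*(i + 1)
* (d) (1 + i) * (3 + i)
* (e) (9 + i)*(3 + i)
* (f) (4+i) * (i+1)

We need to factor i*4 + i^2 + 3.
The factored form is (1 + i) * (3 + i).
d) (1 + i) * (3 + i)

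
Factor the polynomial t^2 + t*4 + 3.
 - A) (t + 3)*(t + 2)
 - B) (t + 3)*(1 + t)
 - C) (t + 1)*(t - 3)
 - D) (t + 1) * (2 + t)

We need to factor t^2 + t*4 + 3.
The factored form is (t + 3)*(1 + t).
B) (t + 3)*(1 + t)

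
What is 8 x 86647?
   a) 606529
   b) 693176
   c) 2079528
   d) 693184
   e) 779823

8 * 86647 = 693176
b) 693176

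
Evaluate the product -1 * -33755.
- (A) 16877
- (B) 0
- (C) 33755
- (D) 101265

-1 * -33755 = 33755
C) 33755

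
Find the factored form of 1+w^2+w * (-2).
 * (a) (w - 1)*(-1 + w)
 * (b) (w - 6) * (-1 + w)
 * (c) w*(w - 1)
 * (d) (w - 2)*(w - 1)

We need to factor 1+w^2+w * (-2).
The factored form is (w - 1)*(-1 + w).
a) (w - 1)*(-1 + w)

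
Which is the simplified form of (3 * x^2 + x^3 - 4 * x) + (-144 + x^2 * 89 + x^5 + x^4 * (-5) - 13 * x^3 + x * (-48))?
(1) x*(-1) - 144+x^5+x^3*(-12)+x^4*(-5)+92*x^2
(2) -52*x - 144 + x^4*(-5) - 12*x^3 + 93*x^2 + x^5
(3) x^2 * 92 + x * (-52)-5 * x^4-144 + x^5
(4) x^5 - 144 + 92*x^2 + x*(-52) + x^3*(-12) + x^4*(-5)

Adding the polynomials and combining like terms:
(3*x^2 + x^3 - 4*x) + (-144 + x^2*89 + x^5 + x^4*(-5) - 13*x^3 + x*(-48))
= x^5 - 144 + 92*x^2 + x*(-52) + x^3*(-12) + x^4*(-5)
4) x^5 - 144 + 92*x^2 + x*(-52) + x^3*(-12) + x^4*(-5)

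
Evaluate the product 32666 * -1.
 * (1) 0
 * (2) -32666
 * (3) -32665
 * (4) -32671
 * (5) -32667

32666 * -1 = -32666
2) -32666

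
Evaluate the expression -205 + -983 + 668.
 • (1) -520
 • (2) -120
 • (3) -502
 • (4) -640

First: -205 + -983 = -1188
Then: -1188 + 668 = -520
1) -520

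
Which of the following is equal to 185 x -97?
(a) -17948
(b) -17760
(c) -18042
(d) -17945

185 * -97 = -17945
d) -17945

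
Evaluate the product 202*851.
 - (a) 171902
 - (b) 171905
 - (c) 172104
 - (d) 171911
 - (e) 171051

202 * 851 = 171902
a) 171902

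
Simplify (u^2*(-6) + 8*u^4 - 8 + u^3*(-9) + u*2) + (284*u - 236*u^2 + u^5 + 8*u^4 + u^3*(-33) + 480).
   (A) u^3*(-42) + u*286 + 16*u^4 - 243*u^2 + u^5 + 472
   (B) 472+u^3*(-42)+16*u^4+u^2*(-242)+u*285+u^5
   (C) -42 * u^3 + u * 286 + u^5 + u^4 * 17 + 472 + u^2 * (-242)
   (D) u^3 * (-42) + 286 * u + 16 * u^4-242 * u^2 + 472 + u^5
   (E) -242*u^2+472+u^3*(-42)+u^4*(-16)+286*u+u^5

Adding the polynomials and combining like terms:
(u^2*(-6) + 8*u^4 - 8 + u^3*(-9) + u*2) + (284*u - 236*u^2 + u^5 + 8*u^4 + u^3*(-33) + 480)
= u^3 * (-42) + 286 * u + 16 * u^4-242 * u^2 + 472 + u^5
D) u^3 * (-42) + 286 * u + 16 * u^4-242 * u^2 + 472 + u^5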